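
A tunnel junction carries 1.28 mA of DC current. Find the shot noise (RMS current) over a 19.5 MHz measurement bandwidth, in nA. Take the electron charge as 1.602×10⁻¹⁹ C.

I_n = √(2qI·B)
2qI·B = 2 × 1.602×10⁻¹⁹ × 1.28×10⁻³ × 1.95×10⁷ = 8.00×10⁻¹⁵ A²
I_n = √(8.00×10⁻¹⁵) = 8.94×10⁻⁸ A = 89.4 nA

89.4 nA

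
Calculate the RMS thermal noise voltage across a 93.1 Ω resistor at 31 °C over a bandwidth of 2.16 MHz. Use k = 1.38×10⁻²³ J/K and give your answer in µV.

T = 31 °C + 273.15 = 304.15 K
V_n = √(4kTRB)
4kTRB = 4 × 1.38×10⁻²³ × 304.15 × 9.31×10¹ × 2.16×10⁶ = 3.38×10⁻¹² V²
V_n = √(3.38×10⁻¹²) = 1.84×10⁻⁶ V = 1.84 µV

1.84 µV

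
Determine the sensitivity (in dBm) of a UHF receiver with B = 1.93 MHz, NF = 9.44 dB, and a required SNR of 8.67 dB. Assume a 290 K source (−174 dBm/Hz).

−93.0 dBm

Sensitivity = −174 + 10 log₁₀(B) + NF + SNR_min
= −174 + 62.86 + 9.44 + 8.67
= −93.03 dBm → −93.0 dBm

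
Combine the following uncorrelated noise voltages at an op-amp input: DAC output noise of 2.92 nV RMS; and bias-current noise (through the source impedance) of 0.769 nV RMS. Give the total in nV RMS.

Uncorrelated sources add in power (mean-square): V_tot = √(ΣV_i²)
V_tot = √[(2.92×10⁻⁹)² + (7.69×10⁻¹⁰)²] = 3.02×10⁻⁹ V = 3.02 nV

3.02 nV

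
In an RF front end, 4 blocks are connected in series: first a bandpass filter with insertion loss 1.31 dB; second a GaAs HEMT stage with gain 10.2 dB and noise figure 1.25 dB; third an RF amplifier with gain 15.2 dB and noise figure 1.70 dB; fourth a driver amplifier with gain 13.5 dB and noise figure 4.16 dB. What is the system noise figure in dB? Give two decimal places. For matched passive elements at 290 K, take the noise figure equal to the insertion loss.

2.72 dB

Convert to linear (a loss of L dB is a gain of −L dB): F_i = 10^(NF_i/10), G_i = 10^(G_i,dB/10)
  Stage 1: F_1 = 10^(1.31/10) = 1.352, G_1 = 10^(−1.31/10) = 0.7396
  Stage 2: F_2 = 10^(1.25/10) = 1.334, G_2 = 10^(10.2/10) = 10.47
  Stage 3: F_3 = 10^(1.70/10) = 1.479, G_3 = 10^(15.2/10) = 33.11
  Stage 4: F_4 = 10^(4.16/10) = 2.606, G_4 = 10^(13.5/10) = 22.39
Friis cascade:
  F = 1.352 + (1.334 − 1)/0.7396 + (1.479 − 1)/7.745 + (2.606 − 1)/256.4 = 1.871
NF = 10 log₁₀(1.871) = 2.72 dB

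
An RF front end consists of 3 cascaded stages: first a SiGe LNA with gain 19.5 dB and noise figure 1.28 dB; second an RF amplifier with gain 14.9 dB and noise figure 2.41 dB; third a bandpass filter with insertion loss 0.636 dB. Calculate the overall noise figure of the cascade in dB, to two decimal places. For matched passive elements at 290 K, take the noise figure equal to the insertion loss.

1.31 dB

Convert to linear (a loss of L dB is a gain of −L dB): F_i = 10^(NF_i/10), G_i = 10^(G_i,dB/10)
  Stage 1: F_1 = 10^(1.28/10) = 1.343, G_1 = 10^(19.5/10) = 89.13
  Stage 2: F_2 = 10^(2.41/10) = 1.742, G_2 = 10^(14.9/10) = 30.90
  Stage 3: F_3 = 10^(0.636/10) = 1.158, G_3 = 10^(−0.636/10) = 0.8638
Friis cascade:
  F = 1.343 + (1.742 − 1)/89.13 + (1.158 − 1)/2754 = 1.351
NF = 10 log₁₀(1.351) = 1.31 dB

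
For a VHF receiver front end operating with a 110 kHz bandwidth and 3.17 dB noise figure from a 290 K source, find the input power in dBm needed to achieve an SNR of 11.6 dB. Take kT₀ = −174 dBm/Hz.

−108.8 dBm

Sensitivity = −174 + 10 log₁₀(B) + NF + SNR_min
= −174 + 50.41 + 3.17 + 11.6
= −108.82 dBm → −108.8 dBm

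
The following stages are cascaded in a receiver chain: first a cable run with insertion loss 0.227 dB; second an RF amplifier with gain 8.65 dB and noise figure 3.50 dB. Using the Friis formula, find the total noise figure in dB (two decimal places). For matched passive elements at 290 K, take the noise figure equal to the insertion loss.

Convert to linear (a loss of L dB is a gain of −L dB): F_i = 10^(NF_i/10), G_i = 10^(G_i,dB/10)
  Stage 1: F_1 = 10^(0.227/10) = 1.054, G_1 = 10^(−0.227/10) = 0.9491
  Stage 2: F_2 = 10^(3.50/10) = 2.239, G_2 = 10^(8.65/10) = 7.328
Friis cascade:
  F = 1.054 + (2.239 − 1)/0.9491 = 2.359
NF = 10 log₁₀(2.359) = 3.73 dB

3.73 dB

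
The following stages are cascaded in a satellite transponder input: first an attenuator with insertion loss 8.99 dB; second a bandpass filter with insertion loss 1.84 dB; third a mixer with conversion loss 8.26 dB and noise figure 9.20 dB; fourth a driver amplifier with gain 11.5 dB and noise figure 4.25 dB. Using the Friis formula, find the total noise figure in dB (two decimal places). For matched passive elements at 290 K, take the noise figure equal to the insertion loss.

Convert to linear (a loss of L dB is a gain of −L dB): F_i = 10^(NF_i/10), G_i = 10^(G_i,dB/10)
  Stage 1: F_1 = 10^(8.99/10) = 7.925, G_1 = 10^(−8.99/10) = 0.1262
  Stage 2: F_2 = 10^(1.84/10) = 1.528, G_2 = 10^(−1.84/10) = 0.6546
  Stage 3: F_3 = 10^(9.20/10) = 8.318, G_3 = 10^(−8.26/10) = 0.1493
  Stage 4: F_4 = 10^(4.25/10) = 2.661, G_4 = 10^(11.5/10) = 14.13
Friis cascade:
  F = 7.925 + (1.528 − 1)/0.1262 + (8.318 − 1)/0.08260 + (2.661 − 1)/0.01233 = 235.4
NF = 10 log₁₀(235.4) = 23.72 dB

23.72 dB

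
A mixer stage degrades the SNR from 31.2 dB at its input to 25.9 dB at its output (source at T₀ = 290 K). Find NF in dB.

NF (dB) = SNR_in(dB) − SNR_out(dB) when the source is at T₀
NF = 31.2 − 25.9 = 5.3 dB

5.3 dB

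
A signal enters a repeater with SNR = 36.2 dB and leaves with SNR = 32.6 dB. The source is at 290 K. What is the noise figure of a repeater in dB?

NF (dB) = SNR_in(dB) − SNR_out(dB) when the source is at T₀
NF = 36.2 − 32.6 = 3.6 dB

3.6 dB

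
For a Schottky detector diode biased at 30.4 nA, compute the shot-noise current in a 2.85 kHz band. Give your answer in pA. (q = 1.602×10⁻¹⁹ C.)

I_n = √(2qI·B)
2qI·B = 2 × 1.602×10⁻¹⁹ × 3.04×10⁻⁸ × 2.85×10³ = 2.78×10⁻²³ A²
I_n = √(2.78×10⁻²³) = 5.27×10⁻¹² A = 5.27 pA

5.27 pA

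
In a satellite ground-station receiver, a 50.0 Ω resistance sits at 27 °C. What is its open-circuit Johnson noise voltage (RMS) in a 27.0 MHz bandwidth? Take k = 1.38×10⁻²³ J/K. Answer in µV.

4.73 µV

T = 27 °C + 273.15 = 300.15 K
V_n = √(4kTRB)
4kTRB = 4 × 1.38×10⁻²³ × 300.15 × 5.00×10¹ × 2.70×10⁷ = 2.24×10⁻¹¹ V²
V_n = √(2.24×10⁻¹¹) = 4.73×10⁻⁶ V = 4.73 µV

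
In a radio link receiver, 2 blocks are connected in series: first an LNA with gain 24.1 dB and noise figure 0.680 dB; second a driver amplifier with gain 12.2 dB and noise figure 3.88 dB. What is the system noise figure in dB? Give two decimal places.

Convert to linear (a loss of L dB is a gain of −L dB): F_i = 10^(NF_i/10), G_i = 10^(G_i,dB/10)
  Stage 1: F_1 = 10^(0.680/10) = 1.169, G_1 = 10^(24.1/10) = 257.0
  Stage 2: F_2 = 10^(3.88/10) = 2.443, G_2 = 10^(12.2/10) = 16.60
Friis cascade:
  F = 1.169 + (2.443 − 1)/257.0 = 1.175
NF = 10 log₁₀(1.175) = 0.70 dB

0.70 dB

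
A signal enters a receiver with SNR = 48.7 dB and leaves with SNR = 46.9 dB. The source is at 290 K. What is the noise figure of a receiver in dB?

1.8 dB

NF (dB) = SNR_in(dB) − SNR_out(dB) when the source is at T₀
NF = 48.7 − 46.9 = 1.8 dB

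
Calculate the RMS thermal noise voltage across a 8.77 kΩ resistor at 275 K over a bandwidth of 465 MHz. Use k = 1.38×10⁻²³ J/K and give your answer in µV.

V_n = √(4kTRB)
4kTRB = 4 × 1.38×10⁻²³ × 275 × 8.77×10³ × 4.65×10⁸ = 6.19×10⁻⁸ V²
V_n = √(6.19×10⁻⁸) = 2.49×10⁻⁴ V = 249 µV

249 µV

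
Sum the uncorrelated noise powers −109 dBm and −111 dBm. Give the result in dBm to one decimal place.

−106.9 dBm

Convert to linear, add, convert back:
P₁ = 1.26×10⁻¹⁴ W, P₂ = 7.94×10⁻¹⁵ W
P_tot = 2.05×10⁻¹⁴ W → 10 log₁₀(P_tot / 10⁻³) = −106.9 dBm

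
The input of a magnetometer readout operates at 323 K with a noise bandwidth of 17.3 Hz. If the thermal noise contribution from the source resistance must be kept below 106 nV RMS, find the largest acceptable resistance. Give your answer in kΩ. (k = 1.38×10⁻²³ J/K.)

36.4 kΩ

Johnson–Nyquist: V_n = √(4kTRB) ⇒ R = V_n² / (4kTB)
4kTB = 4 × 1.38×10⁻²³ × 323 × 1.73×10¹ = 3.08×10⁻¹⁹
R = (1.06×10⁻⁷)² / 3.08×10⁻¹⁹ = 3.64×10⁴ Ω = 36.4 kΩ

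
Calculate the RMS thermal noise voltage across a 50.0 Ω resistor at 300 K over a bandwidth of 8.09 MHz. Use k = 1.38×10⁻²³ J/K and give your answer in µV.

2.59 µV

V_n = √(4kTRB)
4kTRB = 4 × 1.38×10⁻²³ × 300 × 5.00×10¹ × 8.09×10⁶ = 6.70×10⁻¹² V²
V_n = √(6.70×10⁻¹²) = 2.59×10⁻⁶ V = 2.59 µV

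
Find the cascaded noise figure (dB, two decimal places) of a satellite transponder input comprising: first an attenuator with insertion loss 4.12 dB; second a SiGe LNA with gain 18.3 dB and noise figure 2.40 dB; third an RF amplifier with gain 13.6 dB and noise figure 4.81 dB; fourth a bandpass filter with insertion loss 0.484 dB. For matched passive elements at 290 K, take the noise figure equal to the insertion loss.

6.59 dB

Convert to linear (a loss of L dB is a gain of −L dB): F_i = 10^(NF_i/10), G_i = 10^(G_i,dB/10)
  Stage 1: F_1 = 10^(4.12/10) = 2.582, G_1 = 10^(−4.12/10) = 0.3873
  Stage 2: F_2 = 10^(2.40/10) = 1.738, G_2 = 10^(18.3/10) = 67.61
  Stage 3: F_3 = 10^(4.81/10) = 3.027, G_3 = 10^(13.6/10) = 22.91
  Stage 4: F_4 = 10^(0.484/10) = 1.118, G_4 = 10^(−0.484/10) = 0.8945
Friis cascade:
  F = 2.582 + (1.738 − 1)/0.3873 + (3.027 − 1)/26.18 + (1.118 − 1)/599.8 = 4.565
NF = 10 log₁₀(4.565) = 6.59 dB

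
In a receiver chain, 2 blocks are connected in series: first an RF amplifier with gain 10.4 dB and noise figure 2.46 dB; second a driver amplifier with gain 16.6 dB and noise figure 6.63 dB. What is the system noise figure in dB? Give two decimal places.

Convert to linear (a loss of L dB is a gain of −L dB): F_i = 10^(NF_i/10), G_i = 10^(G_i,dB/10)
  Stage 1: F_1 = 10^(2.46/10) = 1.762, G_1 = 10^(10.4/10) = 10.96
  Stage 2: F_2 = 10^(6.63/10) = 4.603, G_2 = 10^(16.6/10) = 45.71
Friis cascade:
  F = 1.762 + (4.603 − 1)/10.96 = 2.091
NF = 10 log₁₀(2.091) = 3.20 dB

3.20 dB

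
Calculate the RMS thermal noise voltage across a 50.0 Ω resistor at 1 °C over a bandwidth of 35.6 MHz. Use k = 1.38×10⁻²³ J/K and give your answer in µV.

T = 1 °C + 273.15 = 274.15 K
V_n = √(4kTRB)
4kTRB = 4 × 1.38×10⁻²³ × 274.15 × 5.00×10¹ × 3.56×10⁷ = 2.69×10⁻¹¹ V²
V_n = √(2.69×10⁻¹¹) = 5.19×10⁻⁶ V = 5.19 µV

5.19 µV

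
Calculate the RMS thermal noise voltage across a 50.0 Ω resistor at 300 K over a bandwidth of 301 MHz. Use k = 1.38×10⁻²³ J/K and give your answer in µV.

15.8 µV

V_n = √(4kTRB)
4kTRB = 4 × 1.38×10⁻²³ × 300 × 5.00×10¹ × 3.01×10⁸ = 2.49×10⁻¹⁰ V²
V_n = √(2.49×10⁻¹⁰) = 1.58×10⁻⁵ V = 15.8 µV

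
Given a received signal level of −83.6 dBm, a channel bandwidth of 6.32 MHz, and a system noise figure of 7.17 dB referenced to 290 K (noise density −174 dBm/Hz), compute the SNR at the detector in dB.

Noise floor: N = −174 + 10 log₁₀(B) + NF
10 log₁₀(6.32×10⁶) = 68.01 dB
N = −174 + 68.01 + 7.17 = −98.82 dBm
SNR = P_sig − N = −83.6 − (−98.82) = 15.22 dB → 15.2 dB

15.2 dB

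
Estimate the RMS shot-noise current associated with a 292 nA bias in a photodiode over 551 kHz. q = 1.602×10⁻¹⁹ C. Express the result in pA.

227 pA

I_n = √(2qI·B)
2qI·B = 2 × 1.602×10⁻¹⁹ × 2.92×10⁻⁷ × 5.51×10⁵ = 5.15×10⁻²⁰ A²
I_n = √(5.15×10⁻²⁰) = 2.27×10⁻¹⁰ A = 227 pA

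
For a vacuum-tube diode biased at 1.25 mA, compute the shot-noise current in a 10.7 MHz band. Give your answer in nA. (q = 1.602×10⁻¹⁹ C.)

65.5 nA

I_n = √(2qI·B)
2qI·B = 2 × 1.602×10⁻¹⁹ × 1.25×10⁻³ × 1.07×10⁷ = 4.29×10⁻¹⁵ A²
I_n = √(4.29×10⁻¹⁵) = 6.55×10⁻⁸ A = 65.5 nA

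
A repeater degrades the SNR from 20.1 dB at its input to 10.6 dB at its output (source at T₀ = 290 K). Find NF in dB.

9.5 dB

NF (dB) = SNR_in(dB) − SNR_out(dB) when the source is at T₀
NF = 20.1 − 10.6 = 9.5 dB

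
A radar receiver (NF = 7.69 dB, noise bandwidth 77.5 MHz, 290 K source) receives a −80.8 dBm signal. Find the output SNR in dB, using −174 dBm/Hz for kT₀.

6.6 dB

Noise floor: N = −174 + 10 log₁₀(B) + NF
10 log₁₀(7.75×10⁷) = 78.89 dB
N = −174 + 78.89 + 7.69 = −87.42 dBm
SNR = P_sig − N = −80.8 − (−87.42) = 6.62 dB → 6.6 dB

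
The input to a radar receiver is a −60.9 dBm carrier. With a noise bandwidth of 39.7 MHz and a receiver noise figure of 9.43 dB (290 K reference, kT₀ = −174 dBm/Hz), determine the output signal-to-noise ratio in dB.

27.7 dB

Noise floor: N = −174 + 10 log₁₀(B) + NF
10 log₁₀(3.97×10⁷) = 75.99 dB
N = −174 + 75.99 + 9.43 = −88.58 dBm
SNR = P_sig − N = −60.9 − (−88.58) = 27.68 dB → 27.7 dB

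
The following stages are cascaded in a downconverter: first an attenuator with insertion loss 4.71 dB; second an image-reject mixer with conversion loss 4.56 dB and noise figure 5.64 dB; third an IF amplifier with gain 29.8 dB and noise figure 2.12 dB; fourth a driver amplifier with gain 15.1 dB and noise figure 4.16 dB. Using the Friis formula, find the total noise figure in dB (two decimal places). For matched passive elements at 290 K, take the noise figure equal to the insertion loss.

12.09 dB

Convert to linear (a loss of L dB is a gain of −L dB): F_i = 10^(NF_i/10), G_i = 10^(G_i,dB/10)
  Stage 1: F_1 = 10^(4.71/10) = 2.958, G_1 = 10^(−4.71/10) = 0.3381
  Stage 2: F_2 = 10^(5.64/10) = 3.664, G_2 = 10^(−4.56/10) = 0.3499
  Stage 3: F_3 = 10^(2.12/10) = 1.629, G_3 = 10^(29.8/10) = 955.0
  Stage 4: F_4 = 10^(4.16/10) = 2.606, G_4 = 10^(15.1/10) = 32.36
Friis cascade:
  F = 2.958 + (3.664 − 1)/0.3381 + (1.629 − 1)/0.1183 + (2.606 − 1)/113.0 = 16.17
NF = 10 log₁₀(16.17) = 12.09 dB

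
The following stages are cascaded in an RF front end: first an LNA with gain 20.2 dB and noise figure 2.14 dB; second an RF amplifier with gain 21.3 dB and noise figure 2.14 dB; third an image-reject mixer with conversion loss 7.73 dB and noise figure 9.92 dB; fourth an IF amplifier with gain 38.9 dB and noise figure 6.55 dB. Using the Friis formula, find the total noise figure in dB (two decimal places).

2.16 dB

Convert to linear (a loss of L dB is a gain of −L dB): F_i = 10^(NF_i/10), G_i = 10^(G_i,dB/10)
  Stage 1: F_1 = 10^(2.14/10) = 1.637, G_1 = 10^(20.2/10) = 104.7
  Stage 2: F_2 = 10^(2.14/10) = 1.637, G_2 = 10^(21.3/10) = 134.9
  Stage 3: F_3 = 10^(9.92/10) = 9.817, G_3 = 10^(−7.73/10) = 0.1687
  Stage 4: F_4 = 10^(6.55/10) = 4.519, G_4 = 10^(38.9/10) = 7762
Friis cascade:
  F = 1.637 + (1.637 − 1)/104.7 + (9.817 − 1)/1.413×10⁴ + (4.519 − 1)/2382 = 1.645
NF = 10 log₁₀(1.645) = 2.16 dB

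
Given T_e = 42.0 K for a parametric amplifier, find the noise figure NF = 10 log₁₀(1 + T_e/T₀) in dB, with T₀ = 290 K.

F = 1 + T_e/T₀ = 1 + 42.0/290 = 1.14483
NF = 10 log₁₀(1.14483) = 0.587 dB

0.587 dB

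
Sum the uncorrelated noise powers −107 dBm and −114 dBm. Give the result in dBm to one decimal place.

Convert to linear, add, convert back:
P₁ = 2.00×10⁻¹⁴ W, P₂ = 3.98×10⁻¹⁵ W
P_tot = 2.39×10⁻¹⁴ W → 10 log₁₀(P_tot / 10⁻³) = −106.2 dBm

−106.2 dBm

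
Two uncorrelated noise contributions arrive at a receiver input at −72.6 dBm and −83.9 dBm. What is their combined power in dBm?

−72.3 dBm

Convert to linear, add, convert back:
P₁ = 5.50×10⁻¹¹ W, P₂ = 4.07×10⁻¹² W
P_tot = 5.90×10⁻¹¹ W → 10 log₁₀(P_tot / 10⁻³) = −72.3 dBm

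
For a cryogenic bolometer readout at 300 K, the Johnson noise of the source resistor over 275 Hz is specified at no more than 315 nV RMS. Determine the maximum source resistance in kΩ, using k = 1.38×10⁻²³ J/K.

21.8 kΩ

Johnson–Nyquist: V_n = √(4kTRB) ⇒ R = V_n² / (4kTB)
4kTB = 4 × 1.38×10⁻²³ × 300 × 2.75×10² = 4.55×10⁻¹⁸
R = (3.15×10⁻⁷)² / 4.55×10⁻¹⁸ = 2.18×10⁴ Ω = 21.8 kΩ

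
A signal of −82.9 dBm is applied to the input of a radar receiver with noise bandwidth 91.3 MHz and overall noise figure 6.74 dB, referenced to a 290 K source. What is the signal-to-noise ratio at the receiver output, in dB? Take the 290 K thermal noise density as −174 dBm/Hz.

4.8 dB

Noise floor: N = −174 + 10 log₁₀(B) + NF
10 log₁₀(9.13×10⁷) = 79.6 dB
N = −174 + 79.6 + 6.74 = −87.66 dBm
SNR = P_sig − N = −82.9 − (−87.66) = 4.76 dB → 4.8 dB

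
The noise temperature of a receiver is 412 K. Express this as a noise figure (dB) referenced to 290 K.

F = 1 + T_e/T₀ = 1 + 412/290 = 2.42069
NF = 10 log₁₀(2.42069) = 3.84 dB

3.84 dB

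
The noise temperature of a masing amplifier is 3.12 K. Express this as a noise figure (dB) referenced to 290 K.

0.046 dB

F = 1 + T_e/T₀ = 1 + 3.12/290 = 1.01076
NF = 10 log₁₀(1.01076) = 0.046 dB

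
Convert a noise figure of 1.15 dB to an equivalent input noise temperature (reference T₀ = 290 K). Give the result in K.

F = 10^(1.15/10) = 1.30317
T_e = (F − 1)·T₀ = (1.30317 − 1) × 290 = 87.9 K

87.9 K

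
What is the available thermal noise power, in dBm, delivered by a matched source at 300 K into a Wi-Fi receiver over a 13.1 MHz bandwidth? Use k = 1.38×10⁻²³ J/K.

P_n = kTB = 1.38×10⁻²³ × 300 × 1.31×10⁷ = 5.42×10⁻¹⁴ W
In dBm: 10 log₁₀(5.42×10⁻¹⁴ / 10⁻³) = −102.7 dBm

−102.7 dBm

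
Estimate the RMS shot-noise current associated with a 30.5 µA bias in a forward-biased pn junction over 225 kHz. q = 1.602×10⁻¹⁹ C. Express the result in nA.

1.48 nA

I_n = √(2qI·B)
2qI·B = 2 × 1.602×10⁻¹⁹ × 3.05×10⁻⁵ × 2.25×10⁵ = 2.20×10⁻¹⁸ A²
I_n = √(2.20×10⁻¹⁸) = 1.48×10⁻⁹ A = 1.48 nA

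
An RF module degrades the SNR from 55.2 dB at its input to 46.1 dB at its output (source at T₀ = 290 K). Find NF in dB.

NF (dB) = SNR_in(dB) − SNR_out(dB) when the source is at T₀
NF = 55.2 − 46.1 = 9.1 dB

9.1 dB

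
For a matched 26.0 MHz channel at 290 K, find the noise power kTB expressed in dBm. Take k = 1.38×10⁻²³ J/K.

−99.8 dBm

P_n = kTB = 1.38×10⁻²³ × 290 × 2.60×10⁷ = 1.04×10⁻¹³ W
In dBm: 10 log₁₀(1.04×10⁻¹³ / 10⁻³) = −99.8 dBm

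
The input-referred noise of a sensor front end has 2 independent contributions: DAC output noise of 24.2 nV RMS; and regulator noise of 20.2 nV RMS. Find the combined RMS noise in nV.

31.5 nV

Uncorrelated sources add in power (mean-square): V_tot = √(ΣV_i²)
V_tot = √[(2.42×10⁻⁸)² + (2.02×10⁻⁸)²] = 3.15×10⁻⁸ V = 31.5 nV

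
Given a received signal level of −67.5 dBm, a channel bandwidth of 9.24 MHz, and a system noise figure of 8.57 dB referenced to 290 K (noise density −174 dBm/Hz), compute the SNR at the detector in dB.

28.3 dB

Noise floor: N = −174 + 10 log₁₀(B) + NF
10 log₁₀(9.24×10⁶) = 69.66 dB
N = −174 + 69.66 + 8.57 = −95.77 dBm
SNR = P_sig − N = −67.5 − (−95.77) = 28.27 dB → 28.3 dB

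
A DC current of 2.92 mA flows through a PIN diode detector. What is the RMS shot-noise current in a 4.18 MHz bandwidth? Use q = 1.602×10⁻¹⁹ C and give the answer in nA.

I_n = √(2qI·B)
2qI·B = 2 × 1.602×10⁻¹⁹ × 2.92×10⁻³ × 4.18×10⁶ = 3.91×10⁻¹⁵ A²
I_n = √(3.91×10⁻¹⁵) = 6.25×10⁻⁸ A = 62.5 nA

62.5 nA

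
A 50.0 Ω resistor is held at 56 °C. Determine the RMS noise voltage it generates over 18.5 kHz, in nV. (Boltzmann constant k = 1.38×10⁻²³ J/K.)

T = 56 °C + 273.15 = 329.15 K
V_n = √(4kTRB)
4kTRB = 4 × 1.38×10⁻²³ × 329.15 × 5.00×10¹ × 1.85×10⁴ = 1.68×10⁻¹⁴ V²
V_n = √(1.68×10⁻¹⁴) = 1.30×10⁻⁷ V = 130 nV

130 nV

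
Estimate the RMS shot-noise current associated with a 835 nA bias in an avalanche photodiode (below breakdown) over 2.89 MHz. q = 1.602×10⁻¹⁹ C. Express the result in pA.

879 pA

I_n = √(2qI·B)
2qI·B = 2 × 1.602×10⁻¹⁹ × 8.35×10⁻⁷ × 2.89×10⁶ = 7.73×10⁻¹⁹ A²
I_n = √(7.73×10⁻¹⁹) = 8.79×10⁻¹⁰ A = 879 pA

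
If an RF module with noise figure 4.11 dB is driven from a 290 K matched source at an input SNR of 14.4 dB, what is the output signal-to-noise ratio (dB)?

10.29 dB

By definition F = SNR_in/SNR_out, so in dB: SNR_out = SNR_in − NF
SNR_out = 14.4 − 4.11 = 10.29 dB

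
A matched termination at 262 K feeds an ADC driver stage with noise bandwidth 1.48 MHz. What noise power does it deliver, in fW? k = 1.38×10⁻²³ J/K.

P_n = kTB = 1.38×10⁻²³ × 262 × 1.48×10⁶ = 5.35×10⁻¹⁵ W = 5.35 fW

5.35 fW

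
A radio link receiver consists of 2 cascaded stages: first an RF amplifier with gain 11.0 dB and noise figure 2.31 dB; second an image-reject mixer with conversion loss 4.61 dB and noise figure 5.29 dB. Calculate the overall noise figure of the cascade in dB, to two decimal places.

2.77 dB

Convert to linear (a loss of L dB is a gain of −L dB): F_i = 10^(NF_i/10), G_i = 10^(G_i,dB/10)
  Stage 1: F_1 = 10^(2.31/10) = 1.702, G_1 = 10^(11.0/10) = 12.59
  Stage 2: F_2 = 10^(5.29/10) = 3.381, G_2 = 10^(−4.61/10) = 0.3459
Friis cascade:
  F = 1.702 + (3.381 − 1)/12.59 = 1.891
NF = 10 log₁₀(1.891) = 2.77 dB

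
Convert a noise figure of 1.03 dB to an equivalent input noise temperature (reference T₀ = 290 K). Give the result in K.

77.6 K

F = 10^(1.03/10) = 1.26765
T_e = (F − 1)·T₀ = (1.26765 − 1) × 290 = 77.6 K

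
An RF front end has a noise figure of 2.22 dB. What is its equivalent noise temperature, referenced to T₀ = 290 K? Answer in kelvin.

F = 10^(2.22/10) = 1.66725
T_e = (F − 1)·T₀ = (1.66725 − 1) × 290 = 194 K

194 K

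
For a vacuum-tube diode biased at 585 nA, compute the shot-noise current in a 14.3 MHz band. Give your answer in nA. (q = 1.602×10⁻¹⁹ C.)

1.64 nA

I_n = √(2qI·B)
2qI·B = 2 × 1.602×10⁻¹⁹ × 5.85×10⁻⁷ × 1.43×10⁷ = 2.68×10⁻¹⁸ A²
I_n = √(2.68×10⁻¹⁸) = 1.64×10⁻⁹ A = 1.64 nA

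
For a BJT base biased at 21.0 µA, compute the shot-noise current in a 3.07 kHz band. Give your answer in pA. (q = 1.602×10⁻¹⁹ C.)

I_n = √(2qI·B)
2qI·B = 2 × 1.602×10⁻¹⁹ × 2.10×10⁻⁵ × 3.07×10³ = 2.07×10⁻²⁰ A²
I_n = √(2.07×10⁻²⁰) = 1.44×10⁻¹⁰ A = 144 pA

144 pA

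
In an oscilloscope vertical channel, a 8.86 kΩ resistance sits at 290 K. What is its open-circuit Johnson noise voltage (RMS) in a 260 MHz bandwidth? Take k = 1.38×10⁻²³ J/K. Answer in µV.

V_n = √(4kTRB)
4kTRB = 4 × 1.38×10⁻²³ × 290 × 8.86×10³ × 2.60×10⁸ = 3.69×10⁻⁸ V²
V_n = √(3.69×10⁻⁸) = 1.92×10⁻⁴ V = 192 µV

192 µV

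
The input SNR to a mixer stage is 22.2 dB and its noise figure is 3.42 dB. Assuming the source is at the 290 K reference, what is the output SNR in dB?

By definition F = SNR_in/SNR_out, so in dB: SNR_out = SNR_in − NF
SNR_out = 22.2 − 3.42 = 18.78 dB

18.78 dB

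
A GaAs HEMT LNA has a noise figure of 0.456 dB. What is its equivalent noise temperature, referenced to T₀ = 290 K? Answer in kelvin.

F = 10^(0.456/10) = 1.11071
T_e = (F − 1)·T₀ = (1.11071 − 1) × 290 = 32.1 K

32.1 K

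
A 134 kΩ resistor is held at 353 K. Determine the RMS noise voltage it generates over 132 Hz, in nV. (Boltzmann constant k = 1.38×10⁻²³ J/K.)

587 nV

V_n = √(4kTRB)
4kTRB = 4 × 1.38×10⁻²³ × 353 × 1.34×10⁵ × 1.32×10² = 3.45×10⁻¹³ V²
V_n = √(3.45×10⁻¹³) = 5.87×10⁻⁷ V = 587 nV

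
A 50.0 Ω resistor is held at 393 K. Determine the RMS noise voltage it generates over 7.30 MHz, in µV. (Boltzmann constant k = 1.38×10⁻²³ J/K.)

2.81 µV

V_n = √(4kTRB)
4kTRB = 4 × 1.38×10⁻²³ × 393 × 5.00×10¹ × 7.30×10⁶ = 7.92×10⁻¹² V²
V_n = √(7.92×10⁻¹²) = 2.81×10⁻⁶ V = 2.81 µV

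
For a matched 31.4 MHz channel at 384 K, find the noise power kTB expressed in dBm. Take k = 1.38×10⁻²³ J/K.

P_n = kTB = 1.38×10⁻²³ × 384 × 3.14×10⁷ = 1.66×10⁻¹³ W
In dBm: 10 log₁₀(1.66×10⁻¹³ / 10⁻³) = −97.8 dBm

−97.8 dBm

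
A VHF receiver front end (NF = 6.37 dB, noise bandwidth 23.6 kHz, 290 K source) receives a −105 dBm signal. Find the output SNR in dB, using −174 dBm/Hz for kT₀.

Noise floor: N = −174 + 10 log₁₀(B) + NF
10 log₁₀(2.36×10⁴) = 43.73 dB
N = −174 + 43.73 + 6.37 = −123.90 dBm
SNR = P_sig − N = −105 − (−123.90) = 18.90 dB → 18.9 dB

18.9 dB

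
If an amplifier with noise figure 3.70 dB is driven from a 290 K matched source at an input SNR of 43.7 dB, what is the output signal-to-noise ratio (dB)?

40.00 dB

By definition F = SNR_in/SNR_out, so in dB: SNR_out = SNR_in − NF
SNR_out = 43.7 − 3.70 = 40.00 dB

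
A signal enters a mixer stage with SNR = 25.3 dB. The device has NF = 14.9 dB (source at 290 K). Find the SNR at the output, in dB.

By definition F = SNR_in/SNR_out, so in dB: SNR_out = SNR_in − NF
SNR_out = 25.3 − 14.9 = 10.4 dB

10.4 dB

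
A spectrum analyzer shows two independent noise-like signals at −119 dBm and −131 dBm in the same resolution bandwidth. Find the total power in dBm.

Convert to linear, add, convert back:
P₁ = 1.26×10⁻¹⁵ W, P₂ = 7.94×10⁻¹⁷ W
P_tot = 1.34×10⁻¹⁵ W → 10 log₁₀(P_tot / 10⁻³) = −118.7 dBm

−118.7 dBm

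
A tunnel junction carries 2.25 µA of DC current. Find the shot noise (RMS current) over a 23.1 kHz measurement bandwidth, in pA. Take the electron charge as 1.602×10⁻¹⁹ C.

I_n = √(2qI·B)
2qI·B = 2 × 1.602×10⁻¹⁹ × 2.25×10⁻⁶ × 2.31×10⁴ = 1.67×10⁻²⁰ A²
I_n = √(1.67×10⁻²⁰) = 1.29×10⁻¹⁰ A = 129 pA

129 pA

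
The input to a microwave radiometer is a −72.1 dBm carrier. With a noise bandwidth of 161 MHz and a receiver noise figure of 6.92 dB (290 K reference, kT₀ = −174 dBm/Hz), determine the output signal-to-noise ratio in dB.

Noise floor: N = −174 + 10 log₁₀(B) + NF
10 log₁₀(1.61×10⁸) = 82.07 dB
N = −174 + 82.07 + 6.92 = −85.01 dBm
SNR = P_sig − N = −72.1 − (−85.01) = 12.91 dB → 12.9 dB

12.9 dB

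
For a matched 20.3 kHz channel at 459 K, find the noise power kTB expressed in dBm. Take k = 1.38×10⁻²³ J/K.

P_n = kTB = 1.38×10⁻²³ × 459 × 2.03×10⁴ = 1.29×10⁻¹⁶ W
In dBm: 10 log₁₀(1.29×10⁻¹⁶ / 10⁻³) = −128.9 dBm

−128.9 dBm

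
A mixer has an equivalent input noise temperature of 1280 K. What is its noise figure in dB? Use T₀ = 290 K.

F = 1 + T_e/T₀ = 1 + 1280/290 = 5.41379
NF = 10 log₁₀(5.41379) = 7.34 dB

7.34 dB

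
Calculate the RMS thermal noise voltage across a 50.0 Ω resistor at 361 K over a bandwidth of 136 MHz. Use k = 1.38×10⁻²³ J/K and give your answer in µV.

11.6 µV

V_n = √(4kTRB)
4kTRB = 4 × 1.38×10⁻²³ × 361 × 5.00×10¹ × 1.36×10⁸ = 1.36×10⁻¹⁰ V²
V_n = √(1.36×10⁻¹⁰) = 1.16×10⁻⁵ V = 11.6 µV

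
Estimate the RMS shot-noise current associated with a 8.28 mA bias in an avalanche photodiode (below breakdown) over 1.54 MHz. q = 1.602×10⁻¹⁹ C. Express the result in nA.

I_n = √(2qI·B)
2qI·B = 2 × 1.602×10⁻¹⁹ × 8.28×10⁻³ × 1.54×10⁶ = 4.09×10⁻¹⁵ A²
I_n = √(4.09×10⁻¹⁵) = 6.39×10⁻⁸ A = 63.9 nA

63.9 nA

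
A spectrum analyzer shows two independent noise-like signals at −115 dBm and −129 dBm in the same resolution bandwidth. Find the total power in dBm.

−114.8 dBm

Convert to linear, add, convert back:
P₁ = 3.16×10⁻¹⁵ W, P₂ = 1.26×10⁻¹⁶ W
P_tot = 3.29×10⁻¹⁵ W → 10 log₁₀(P_tot / 10⁻³) = −114.8 dBm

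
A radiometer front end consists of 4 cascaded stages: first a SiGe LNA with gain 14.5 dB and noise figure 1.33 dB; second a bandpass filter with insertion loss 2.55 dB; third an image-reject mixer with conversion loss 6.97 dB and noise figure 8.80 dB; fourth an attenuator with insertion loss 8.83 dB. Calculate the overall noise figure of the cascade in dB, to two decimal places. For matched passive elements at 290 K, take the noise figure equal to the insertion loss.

Convert to linear (a loss of L dB is a gain of −L dB): F_i = 10^(NF_i/10), G_i = 10^(G_i,dB/10)
  Stage 1: F_1 = 10^(1.33/10) = 1.358, G_1 = 10^(14.5/10) = 28.18
  Stage 2: F_2 = 10^(2.55/10) = 1.799, G_2 = 10^(−2.55/10) = 0.5559
  Stage 3: F_3 = 10^(8.80/10) = 7.586, G_3 = 10^(−6.97/10) = 0.2009
  Stage 4: F_4 = 10^(8.83/10) = 7.638, G_4 = 10^(−8.83/10) = 0.1309
Friis cascade:
  F = 1.358 + (1.799 − 1)/28.18 + (7.586 − 1)/15.67 + (7.638 − 1)/3.148 = 3.916
NF = 10 log₁₀(3.916) = 5.93 dB

5.93 dB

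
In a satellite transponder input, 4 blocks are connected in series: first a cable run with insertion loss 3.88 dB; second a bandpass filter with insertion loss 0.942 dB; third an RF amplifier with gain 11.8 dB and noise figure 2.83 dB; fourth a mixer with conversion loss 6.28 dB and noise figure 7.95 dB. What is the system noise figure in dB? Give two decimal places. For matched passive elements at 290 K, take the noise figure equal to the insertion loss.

8.37 dB

Convert to linear (a loss of L dB is a gain of −L dB): F_i = 10^(NF_i/10), G_i = 10^(G_i,dB/10)
  Stage 1: F_1 = 10^(3.88/10) = 2.443, G_1 = 10^(−3.88/10) = 0.4093
  Stage 2: F_2 = 10^(0.942/10) = 1.242, G_2 = 10^(−0.942/10) = 0.8050
  Stage 3: F_3 = 10^(2.83/10) = 1.919, G_3 = 10^(11.8/10) = 15.14
  Stage 4: F_4 = 10^(7.95/10) = 6.237, G_4 = 10^(−6.28/10) = 0.2355
Friis cascade:
  F = 2.443 + (1.242 − 1)/0.4093 + (1.919 − 1)/0.3295 + (6.237 − 1)/4.987 = 6.874
NF = 10 log₁₀(6.874) = 8.37 dB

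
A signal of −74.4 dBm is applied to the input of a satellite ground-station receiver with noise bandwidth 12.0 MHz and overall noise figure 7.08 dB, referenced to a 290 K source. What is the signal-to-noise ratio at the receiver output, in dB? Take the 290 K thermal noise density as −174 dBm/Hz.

21.7 dB

Noise floor: N = −174 + 10 log₁₀(B) + NF
10 log₁₀(1.20×10⁷) = 70.79 dB
N = −174 + 70.79 + 7.08 = −96.13 dBm
SNR = P_sig − N = −74.4 − (−96.13) = 21.73 dB → 21.7 dB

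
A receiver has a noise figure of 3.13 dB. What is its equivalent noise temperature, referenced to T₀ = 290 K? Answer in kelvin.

F = 10^(3.13/10) = 2.05589
T_e = (F − 1)·T₀ = (2.05589 − 1) × 290 = 306 K

306 K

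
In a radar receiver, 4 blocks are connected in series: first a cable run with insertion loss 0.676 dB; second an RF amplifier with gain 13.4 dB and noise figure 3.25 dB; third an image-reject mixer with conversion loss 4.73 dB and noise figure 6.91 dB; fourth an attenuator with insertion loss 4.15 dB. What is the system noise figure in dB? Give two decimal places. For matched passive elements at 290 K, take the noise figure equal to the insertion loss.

Convert to linear (a loss of L dB is a gain of −L dB): F_i = 10^(NF_i/10), G_i = 10^(G_i,dB/10)
  Stage 1: F_1 = 10^(0.676/10) = 1.168, G_1 = 10^(−0.676/10) = 0.8559
  Stage 2: F_2 = 10^(3.25/10) = 2.113, G_2 = 10^(13.4/10) = 21.88
  Stage 3: F_3 = 10^(6.91/10) = 4.909, G_3 = 10^(−4.73/10) = 0.3365
  Stage 4: F_4 = 10^(4.15/10) = 2.600, G_4 = 10^(−4.15/10) = 0.3846
Friis cascade:
  F = 1.168 + (2.113 − 1)/0.8559 + (4.909 − 1)/18.72 + (2.600 − 1)/6.301 = 2.932
NF = 10 log₁₀(2.932) = 4.67 dB

4.67 dB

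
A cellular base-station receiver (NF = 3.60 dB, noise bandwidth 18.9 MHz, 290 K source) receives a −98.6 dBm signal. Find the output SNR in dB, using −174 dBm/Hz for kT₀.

Noise floor: N = −174 + 10 log₁₀(B) + NF
10 log₁₀(1.89×10⁷) = 72.76 dB
N = −174 + 72.76 + 3.60 = −97.64 dBm
SNR = P_sig − N = −98.6 − (−97.64) = −0.96 dB → −1.0 dB

−1.0 dB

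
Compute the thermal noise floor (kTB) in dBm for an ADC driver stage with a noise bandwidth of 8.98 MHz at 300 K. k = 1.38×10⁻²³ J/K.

−104.3 dBm

P_n = kTB = 1.38×10⁻²³ × 300 × 8.98×10⁶ = 3.72×10⁻¹⁴ W
In dBm: 10 log₁₀(3.72×10⁻¹⁴ / 10⁻³) = −104.3 dBm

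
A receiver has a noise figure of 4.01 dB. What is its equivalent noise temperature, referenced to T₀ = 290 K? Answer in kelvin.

440 K

F = 10^(4.01/10) = 2.51768
T_e = (F − 1)·T₀ = (2.51768 − 1) × 290 = 440 K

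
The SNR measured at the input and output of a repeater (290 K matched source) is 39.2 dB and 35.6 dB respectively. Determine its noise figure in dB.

NF (dB) = SNR_in(dB) − SNR_out(dB) when the source is at T₀
NF = 39.2 − 35.6 = 3.6 dB

3.6 dB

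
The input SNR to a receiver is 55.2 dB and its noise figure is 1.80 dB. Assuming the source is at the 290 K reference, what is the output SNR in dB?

53.40 dB

By definition F = SNR_in/SNR_out, so in dB: SNR_out = SNR_in − NF
SNR_out = 55.2 − 1.80 = 53.40 dB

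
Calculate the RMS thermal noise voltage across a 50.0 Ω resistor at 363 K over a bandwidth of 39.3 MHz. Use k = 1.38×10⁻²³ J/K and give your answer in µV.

V_n = √(4kTRB)
4kTRB = 4 × 1.38×10⁻²³ × 363 × 5.00×10¹ × 3.93×10⁷ = 3.94×10⁻¹¹ V²
V_n = √(3.94×10⁻¹¹) = 6.27×10⁻⁶ V = 6.27 µV

6.27 µV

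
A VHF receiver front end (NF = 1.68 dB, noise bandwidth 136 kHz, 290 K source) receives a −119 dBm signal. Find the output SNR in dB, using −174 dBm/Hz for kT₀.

Noise floor: N = −174 + 10 log₁₀(B) + NF
10 log₁₀(1.36×10⁵) = 51.34 dB
N = −174 + 51.34 + 1.68 = −120.98 dBm
SNR = P_sig − N = −119 − (−120.98) = 1.98 dB → 2.0 dB

2.0 dB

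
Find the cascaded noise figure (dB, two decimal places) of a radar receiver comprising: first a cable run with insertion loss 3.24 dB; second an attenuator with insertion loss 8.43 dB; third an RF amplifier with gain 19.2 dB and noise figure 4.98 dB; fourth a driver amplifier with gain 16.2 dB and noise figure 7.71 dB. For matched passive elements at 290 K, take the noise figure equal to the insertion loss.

Convert to linear (a loss of L dB is a gain of −L dB): F_i = 10^(NF_i/10), G_i = 10^(G_i,dB/10)
  Stage 1: F_1 = 10^(3.24/10) = 2.109, G_1 = 10^(−3.24/10) = 0.4742
  Stage 2: F_2 = 10^(8.43/10) = 6.966, G_2 = 10^(−8.43/10) = 0.1435
  Stage 3: F_3 = 10^(4.98/10) = 3.148, G_3 = 10^(19.2/10) = 83.18
  Stage 4: F_4 = 10^(7.71/10) = 5.902, G_4 = 10^(16.2/10) = 41.69
Friis cascade:
  F = 2.109 + (6.966 − 1)/0.4742 + (3.148 − 1)/0.06808 + (5.902 − 1)/5.662 = 47.10
NF = 10 log₁₀(47.10) = 16.73 dB

16.73 dB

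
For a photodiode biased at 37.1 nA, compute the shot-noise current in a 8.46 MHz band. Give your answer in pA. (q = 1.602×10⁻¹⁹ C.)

I_n = √(2qI·B)
2qI·B = 2 × 1.602×10⁻¹⁹ × 3.71×10⁻⁸ × 8.46×10⁶ = 1.01×10⁻¹⁹ A²
I_n = √(1.01×10⁻¹⁹) = 3.17×10⁻¹⁰ A = 317 pA

317 pA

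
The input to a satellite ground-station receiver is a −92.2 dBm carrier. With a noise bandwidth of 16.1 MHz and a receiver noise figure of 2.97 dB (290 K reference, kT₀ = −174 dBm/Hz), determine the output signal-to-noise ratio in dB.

6.8 dB

Noise floor: N = −174 + 10 log₁₀(B) + NF
10 log₁₀(1.61×10⁷) = 72.07 dB
N = −174 + 72.07 + 2.97 = −98.96 dBm
SNR = P_sig − N = −92.2 − (−98.96) = 6.76 dB → 6.8 dB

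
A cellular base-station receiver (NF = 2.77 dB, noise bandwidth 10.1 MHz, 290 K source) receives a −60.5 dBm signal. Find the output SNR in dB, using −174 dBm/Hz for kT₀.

40.7 dB

Noise floor: N = −174 + 10 log₁₀(B) + NF
10 log₁₀(1.01×10⁷) = 70.04 dB
N = −174 + 70.04 + 2.77 = −101.19 dBm
SNR = P_sig − N = −60.5 − (−101.19) = 40.69 dB → 40.7 dB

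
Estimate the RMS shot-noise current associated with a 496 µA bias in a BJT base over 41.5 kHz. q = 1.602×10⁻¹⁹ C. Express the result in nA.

2.57 nA

I_n = √(2qI·B)
2qI·B = 2 × 1.602×10⁻¹⁹ × 4.96×10⁻⁴ × 4.15×10⁴ = 6.60×10⁻¹⁸ A²
I_n = √(6.60×10⁻¹⁸) = 2.57×10⁻⁹ A = 2.57 nA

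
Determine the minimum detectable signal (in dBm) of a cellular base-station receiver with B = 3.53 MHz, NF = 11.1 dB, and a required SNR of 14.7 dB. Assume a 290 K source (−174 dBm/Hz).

−82.7 dBm

Sensitivity = −174 + 10 log₁₀(B) + NF + SNR_min
= −174 + 65.48 + 11.1 + 14.7
= −82.72 dBm → −82.7 dBm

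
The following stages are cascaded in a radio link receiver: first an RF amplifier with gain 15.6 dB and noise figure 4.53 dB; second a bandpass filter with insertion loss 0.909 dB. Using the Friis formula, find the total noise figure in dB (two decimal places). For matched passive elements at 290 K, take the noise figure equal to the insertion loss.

4.54 dB

Convert to linear (a loss of L dB is a gain of −L dB): F_i = 10^(NF_i/10), G_i = 10^(G_i,dB/10)
  Stage 1: F_1 = 10^(4.53/10) = 2.838, G_1 = 10^(15.6/10) = 36.31
  Stage 2: F_2 = 10^(0.909/10) = 1.233, G_2 = 10^(−0.909/10) = 0.8111
Friis cascade:
  F = 2.838 + (1.233 − 1)/36.31 = 2.844
NF = 10 log₁₀(2.844) = 4.54 dB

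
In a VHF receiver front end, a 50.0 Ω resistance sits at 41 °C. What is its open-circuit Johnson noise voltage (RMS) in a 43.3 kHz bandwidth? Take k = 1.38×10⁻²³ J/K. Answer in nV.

194 nV

T = 41 °C + 273.15 = 314.15 K
V_n = √(4kTRB)
4kTRB = 4 × 1.38×10⁻²³ × 314.15 × 5.00×10¹ × 4.33×10⁴ = 3.75×10⁻¹⁴ V²
V_n = √(3.75×10⁻¹⁴) = 1.94×10⁻⁷ V = 194 nV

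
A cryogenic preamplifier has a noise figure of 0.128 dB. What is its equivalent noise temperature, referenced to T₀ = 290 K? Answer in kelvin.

F = 10^(0.128/10) = 1.02991
T_e = (F − 1)·T₀ = (1.02991 − 1) × 290 = 8.67 K

8.67 K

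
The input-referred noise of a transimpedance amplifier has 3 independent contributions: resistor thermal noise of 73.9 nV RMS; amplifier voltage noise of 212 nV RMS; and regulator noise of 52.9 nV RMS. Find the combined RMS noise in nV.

231 nV

Uncorrelated sources add in power (mean-square): V_tot = √(ΣV_i²)
V_tot = √[(7.39×10⁻⁸)² + (2.12×10⁻⁷)² + (5.29×10⁻⁸)²] = 2.31×10⁻⁷ V = 231 nV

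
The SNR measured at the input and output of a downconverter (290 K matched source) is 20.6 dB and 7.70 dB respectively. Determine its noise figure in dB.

12.90 dB

NF (dB) = SNR_in(dB) − SNR_out(dB) when the source is at T₀
NF = 20.6 − 7.70 = 12.90 dB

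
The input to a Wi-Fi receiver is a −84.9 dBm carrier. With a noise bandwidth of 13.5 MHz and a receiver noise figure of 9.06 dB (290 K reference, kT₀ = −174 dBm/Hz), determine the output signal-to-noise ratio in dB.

Noise floor: N = −174 + 10 log₁₀(B) + NF
10 log₁₀(1.35×10⁷) = 71.3 dB
N = −174 + 71.3 + 9.06 = −93.64 dBm
SNR = P_sig − N = −84.9 − (−93.64) = 8.74 dB → 8.7 dB

8.7 dB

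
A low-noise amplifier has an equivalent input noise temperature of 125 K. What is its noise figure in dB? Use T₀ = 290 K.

F = 1 + T_e/T₀ = 1 + 125/290 = 1.43103
NF = 10 log₁₀(1.43103) = 1.56 dB

1.56 dB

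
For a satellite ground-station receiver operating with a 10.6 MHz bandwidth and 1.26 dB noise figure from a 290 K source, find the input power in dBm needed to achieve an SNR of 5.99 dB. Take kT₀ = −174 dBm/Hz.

Sensitivity = −174 + 10 log₁₀(B) + NF + SNR_min
= −174 + 70.25 + 1.26 + 5.99
= −96.50 dBm → −96.5 dBm

−96.5 dBm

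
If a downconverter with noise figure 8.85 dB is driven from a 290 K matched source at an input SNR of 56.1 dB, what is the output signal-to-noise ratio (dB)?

By definition F = SNR_in/SNR_out, so in dB: SNR_out = SNR_in − NF
SNR_out = 56.1 − 8.85 = 47.25 dB

47.25 dB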